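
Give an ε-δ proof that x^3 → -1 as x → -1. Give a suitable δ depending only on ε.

δ = min(2, ε/13)

Let ε > 0 be given. We seek δ > 0 with 0 < |x + 1| < δ ⇒ |x^3 + 1| < ε.
Factor: x^3 + 1 = (x + 1)(x^2 - x + 1), so |x^3 + 1| = |x + 1|·|x^2 - x + 1|.
Impose δ ≤ 2 so that |x| < 3; then |x^2 - x + 1| ≤ 13.
Hence |x^3 + 1| ≤ 13|x + 1|, which is < ε once |x + 1| < ε/13.
Take δ = min(2, ε/13). If 0 < |x + 1| < δ then both bounds hold and |x^3 + 1| ≤ 13|x + 1| < 13·(ε/13) = ε.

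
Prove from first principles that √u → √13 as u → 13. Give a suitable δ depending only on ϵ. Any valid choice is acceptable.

Let ϵ > 0 be given. We want δ > 0 such that 0 < |u − 13| < δ implies |√u − √13| < ϵ.
Multiplying by the conjugate, |√u − √13| = |u − 13|/(√u + √13).
Restrict δ ≤ 13 so that |u − 13| < 13 forces u > 0, and then √u + √13 > √13.
Hence |√u − √13| < |u − 13|/√13, which is < ϵ once |u − 13| < √13·ϵ.
Take δ = min(13, √13·ϵ). If 0 < |u − 13| < δ then u > 0 and |√u − √13| < |u − 13|/√13 < ϵ.

δ = min(13, √13·ϵ)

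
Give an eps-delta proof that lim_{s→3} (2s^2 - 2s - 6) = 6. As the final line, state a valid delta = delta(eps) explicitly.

delta = min(1, eps/12)

Fix eps > 0. We want delta > 0 such that 0 < |s − 3| < delta implies |(2s^2 - 2s - 6) − 6| < eps.
(2s^2 - 2s - 6) − 6 = 2s^2 - 2s - 12 = (s − 3)(2s + 4).
So |(2s^2 - 2s - 6) − 6| = |s − 3|·|2s + 4|.
Assume first that |s − 3| < 1, so |s| < 4. Then |2s + 4| ≤ 2·4 + 4 = 12.
Hence |(2s^2 - 2s - 6) − 6| ≤ 12|s − 3| < eps provided |s − 3| < eps/12.
Take delta = min(1, eps/12). Then 0 < |s − 3| < delta gives both |s − 3| < 1 and |s − 3| < eps/12, so |(2s^2 - 2s - 6) − 6| < eps.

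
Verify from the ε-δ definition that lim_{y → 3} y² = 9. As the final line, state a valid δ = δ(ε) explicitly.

δ = min(1, ε/7)

Suppose ε > 0. We seek δ > 0 with 0 < |y − 3| < δ ⇒ |y² − 9| < ε.
Factor: y² − 9 = (y − 3)(y + 3), so |y² − 9| = |y − 3|·|y + 3|.
Impose δ ≤ 1 so that |y| < 4; then |y + 3| ≤ 7.
Hence |y² − 9| ≤ 7|y − 3|, which is < ε once |y − 3| < ε/7.
Take δ = min(1, ε/7). If 0 < |y − 3| < δ then both bounds hold and |y² − 9| ≤ 7|y − 3| < 7·(ε/7) = ε.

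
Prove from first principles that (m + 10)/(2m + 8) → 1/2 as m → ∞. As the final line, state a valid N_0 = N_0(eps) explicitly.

Suppose eps > 0. For m ≥ 1, |(m + 10)/(2m + 8) − (1/2)| = |12|/(2(2m + 8)) = 12/(2(2m + 8)).
Since 2m + 8 ≥ 2m for m ≥ 1, this is ≤ 12/(2·2m) = 3/m.
So |(m + 10)/(2m + 8) − (1/2)| < eps whenever m > 3/eps.
Take N_0 = 3/eps. If m > N_0 then |(m + 10)/(2m + 8) − (1/2)| ≤ 3/m < eps.

N_0 = 3/eps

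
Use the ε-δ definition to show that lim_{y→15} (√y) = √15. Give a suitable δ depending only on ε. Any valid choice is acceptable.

δ = min(15, √15·ε)

Let ε > 0. We want δ > 0 such that 0 < |y − 15| < δ implies |√y − √15| < ε.
Multiplying by the conjugate, |√y − √15| = |y − 15|/(√y + √15).
Restrict δ ≤ 15 so that |y − 15| < 15 forces y > 0, and then √y + √15 > √15.
Hence |√y − √15| < |y − 15|/√15, which is < ε once |y − 15| < √15·ε.
Take δ = min(15, √15·ε). If 0 < |y − 15| < δ then y > 0 and |√y − √15| < |y − 15|/√15 < ε.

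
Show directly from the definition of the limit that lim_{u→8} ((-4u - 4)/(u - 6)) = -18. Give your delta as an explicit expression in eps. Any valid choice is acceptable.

delta = min(1, (1/14)eps)

Suppose eps > 0. We want delta > 0 with 0 < |u − 8| < delta ⇒ |(-4u - 4)/(u - 6) + 18| < eps.
Combining over a common denominator, (-4u - 4)/(u - 6) + 18 = [(-4u - 4)·2 − (-36)·(u - 6)] / [2·(u - 6)] = 28(u − 8) / (2(u - 6)).
So |(-4u - 4)/(u - 6) + 18| = 28|u − 8| / (2·|u − 6|).
Restrict delta ≤ 1. Then |u − 8| < 1 gives |u − 6| = |(u − 8) + 2| ≥ 2 − 1 = 1.
Hence |(-4u - 4)/(u - 6) + 18| < 28|u − 8|/(2·1) = 14|u − 8|, which is < eps once |u − 8| < (1/14)eps.
Take delta = min(1, (1/14)eps). Then 0 < |u − 8| < delta forces both bounds, so |(-4u - 4)/(u - 6) + 18| < eps.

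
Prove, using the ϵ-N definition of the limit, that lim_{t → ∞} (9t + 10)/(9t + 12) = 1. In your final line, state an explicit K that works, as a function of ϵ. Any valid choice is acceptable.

Let ϵ > 0 be given. We seek K > 0 such that t > K implies |(9t + 10)/(9t + 12) − 1| < ϵ.
(9t + 10)/(9t + 12) − 1 = (9(9t + 10) − 9(9t + 12)) / (9(9t + 12)) = -18/(9(9t + 12)).
For t > 0 we have 9t + 12 > 9t, so |(9t + 10)/(9t + 12) − 1| = 18/(9(9t + 12)) < 18/(9·9t) = (2/9)/t.
Thus |(9t + 10)/(9t + 12) − 1| < ϵ whenever t > (2/9)/ϵ.
Take K = (2/9)/ϵ. If t > K then |(9t + 10)/(9t + 12) − 1| < (2/9)/t < ϵ.

K = (2/9)/ϵ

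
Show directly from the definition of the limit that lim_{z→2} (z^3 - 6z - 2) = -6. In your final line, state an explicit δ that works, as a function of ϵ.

δ = min(1, ϵ/17)

Let ϵ > 0. We want δ > 0 such that 0 < |z − 2| < δ implies |(z^3 - 6z - 2) + 6| < ϵ.
(z^3 - 6z - 2) + 6 = z^3 - 6z + 4 = (z − 2)(z^2 + 2z - 2).
So |(z^3 - 6z - 2) + 6| = |z − 2|·|z^2 + 2z - 2|.
Require δ ≤ 1. Then |z − 2| < 1 gives |z| < 3, and by the triangle inequality |z^2 + 2z - 2| ≤ 3^2 + 2·3 + 2 = 17.
Hence |(z^3 - 6z - 2) + 6| ≤ 17|z − 2| < ϵ provided |z − 2| < ϵ/17.
Choosing δ = min(1, ϵ/17) ensures both conditions, hence |(z^3 - 6z - 2) + 6| < ϵ.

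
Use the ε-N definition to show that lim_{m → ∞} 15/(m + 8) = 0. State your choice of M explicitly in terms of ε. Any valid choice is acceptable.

Fix ε > 0. For m ≥ 1, |15/(m + 8) − 0| = 15/(m + 8) ≤ 15/m.
We need 15/m < ε, i.e. m > 15/ε.
Take M = 15/ε. If m > M then |15/(m + 8)| ≤ 15/m < ε.

M = 15/ε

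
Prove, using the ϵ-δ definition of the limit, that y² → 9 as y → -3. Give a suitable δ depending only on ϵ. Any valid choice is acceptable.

δ = min(1, ϵ/7)

Let ϵ > 0 be given. We seek δ > 0 with 0 < |y + 3| < δ ⇒ |y² − 9| < ϵ.
Factor: y² − 9 = (y + 3)(y - 3), so |y² − 9| = |y + 3|·|y - 3|.
Impose δ ≤ 1 so that |y| < 4; then |y - 3| ≤ 7.
Hence |y² − 9| ≤ 7|y + 3|, which is < ϵ once |y + 3| < ϵ/7.
Take δ = min(1, ϵ/7). If 0 < |y + 3| < δ then both bounds hold and |y² − 9| ≤ 7|y + 3| < 7·(ϵ/7) = ϵ.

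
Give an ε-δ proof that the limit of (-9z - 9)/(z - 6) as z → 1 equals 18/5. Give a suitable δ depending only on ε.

Let ε > 0. We want δ > 0 with 0 < |z − 1| < δ ⇒ |(-9z - 9)/(z - 6) − (18/5)| < ε.
Combining over a common denominator, (-9z - 9)/(z - 6) − (18/5) = [(-9z - 9)·(-5) − (-18)·(z - 6)] / [(-5)·(z - 6)] = 63(z − 1) / ((-5)(z - 6)).
So |(-9z - 9)/(z - 6) − (18/5)| = 63|z − 1| / (5·|z − 6|).
Restrict δ ≤ 5/2. Then |z − 1| < 5/2 gives |z − 6| = |(z − 1) + (-5)| ≥ 5 − 5/2 = 5/2.
Hence |(-9z - 9)/(z - 6) − (18/5)| < 63|z − 1|/(5·(5/2)) = (126/25)|z − 1|, which is < ε once |z − 1| < (25/126)ε.
Take δ = min(5/2, (25/126)ε). Then 0 < |z − 1| < δ forces both bounds, so |(-9z - 9)/(z - 6) − (18/5)| < ε.

δ = min(5/2, (25/126)ε)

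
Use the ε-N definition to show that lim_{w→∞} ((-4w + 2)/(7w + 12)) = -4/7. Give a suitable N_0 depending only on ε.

Suppose ε > 0. We seek N_0 > 0 such that w > N_0 implies |(-4w + 2)/(7w + 12) + 4/7| < ε.
(-4w + 2)/(7w + 12) + 4/7 = (7(-4w + 2) − (-4)(7w + 12)) / (7(7w + 12)) = 62/(7(7w + 12)).
For w > 0 we have 7w + 12 > 7w, so |(-4w + 2)/(7w + 12) + 4/7| = 62/(7(7w + 12)) < 62/(7·7w) = (62/49)/w.
Thus |(-4w + 2)/(7w + 12) + 4/7| < ε whenever w > (62/49)/ε.
Take N_0 = (62/49)/ε. If w > N_0 then |(-4w + 2)/(7w + 12) + 4/7| < (62/49)/w < ε.

N_0 = (62/49)/ε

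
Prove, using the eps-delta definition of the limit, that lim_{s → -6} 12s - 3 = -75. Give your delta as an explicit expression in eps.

Let eps > 0 be given. We need delta > 0 so that 0 < |s + 6| < delta implies |(12s - 3) + 75| < eps.
Since (12s - 3) + 75 = 12(s + 6), we have |(12s - 3) + 75| = 12|s + 6|.
So 12|s + 6| < eps exactly when |s + 6| < eps/12.
Choosing delta = eps/12 gives |(12s - 3) + 75| = 12|s + 6| < eps whenever |s + 6| < delta.

delta = eps/12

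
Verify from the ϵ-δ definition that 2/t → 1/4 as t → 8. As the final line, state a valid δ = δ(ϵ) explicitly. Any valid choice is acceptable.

Let ϵ > 0. We seek δ > 0 such that 0 < |t − 8| < δ implies |2/t − (1/4)| < ϵ.
|2/t − (1/4)| = 2·|8 − t|/(8·|t|) = 2|t − 8|/(8|t|).
Require δ ≤ 4 so that |t| > 8 − 4 = 4, hence 8|t| > 32.
Then |2/t − (1/4)| < 2|t − 8|/32, which is < ϵ when |t − 8| < 16ϵ.
Take δ = min(4, 16ϵ). Then 0 < |t − 8| < δ gives both |t − 8| < 4 and |t − 8| < 16ϵ, so |2/t − (1/4)| < ϵ.

δ = min(4, 16ϵ)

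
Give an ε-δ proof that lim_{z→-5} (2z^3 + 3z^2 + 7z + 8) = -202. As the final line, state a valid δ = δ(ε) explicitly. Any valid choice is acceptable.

δ = min(2, ε/189)

Let ε > 0 be given. We want δ > 0 such that 0 < |z + 5| < δ implies |(2z^3 + 3z^2 + 7z + 8) + 202| < ε.
(2z^3 + 3z^2 + 7z + 8) + 202 = 2z^3 + 3z^2 + 7z + 210 = (z + 5)(2z^2 - 7z + 42).
So |(2z^3 + 3z^2 + 7z + 8) + 202| = |z + 5|·|2z^2 - 7z + 42|.
Assume first that |z + 5| < 2, so |z| < 7. Then |2z^2 - 7z + 42| ≤ 2·7^2 + 7·7 + 42 = 189.
Hence |(2z^3 + 3z^2 + 7z + 8) + 202| ≤ 189|z + 5| < ε provided |z + 5| < ε/189.
Choosing δ = min(2, ε/189) ensures both conditions, hence |(2z^3 + 3z^2 + 7z + 8) + 202| < ε.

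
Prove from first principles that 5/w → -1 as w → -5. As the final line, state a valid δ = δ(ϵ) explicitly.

Let ϵ > 0 be given. We seek δ > 0 such that 0 < |w + 5| < δ implies |5/w + 1| < ϵ.
|5/w + 1| = 5·|-5 − w|/(5·|w|) = 5|w + 5|/(5|w|).
Restrict δ ≤ 5/2. Then |w + 5| < 5/2 gives |w| > 5/2, so 5|w| > 25/2.
Then |5/w + 1| < 5|w + 5|/(25/2), which is < ϵ when |w + 5| < (5/2)ϵ.
Take δ = min(5/2, (5/2)ϵ). Then 0 < |w + 5| < δ gives both |w + 5| < 5/2 and |w + 5| < (5/2)ϵ, so |5/w + 1| < ϵ.

δ = min(5/2, (5/2)ϵ)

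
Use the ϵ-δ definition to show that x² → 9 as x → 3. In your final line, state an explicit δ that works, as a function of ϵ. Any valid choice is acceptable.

Let ϵ > 0 be given. We seek δ > 0 with 0 < |x − 3| < δ ⇒ |x² − 9| < ϵ.
Factor: x² − 9 = (x − 3)(x + 3), so |x² − 9| = |x − 3|·|x + 3|.
Impose δ ≤ 1 so that |x| < 4; then |x + 3| ≤ 7.
Hence |x² − 9| ≤ 7|x − 3|, which is < ϵ once |x − 3| < ϵ/7.
Take δ = min(1, ϵ/7). If 0 < |x − 3| < δ then both bounds hold and |x² − 9| ≤ 7|x − 3| < 7·(ϵ/7) = ϵ.

δ = min(1, ϵ/7)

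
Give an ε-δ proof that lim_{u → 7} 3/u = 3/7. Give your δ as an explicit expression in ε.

δ = min(7/2, (49/6)ε)

Let ε > 0 be given. We seek δ > 0 such that 0 < |u − 7| < δ implies |3/u − (3/7)| < ε.
|3/u − (3/7)| = 3·|7 − u|/(7·|u|) = 3|u − 7|/(7|u|).
Require δ ≤ 7/2 so that |u| > 7 − 7/2 = 7/2, hence 7|u| > 49/2.
Then |3/u − (3/7)| < 3|u − 7|/(49/2), which is < ε when |u − 7| < (49/6)ε.
Take δ = min(7/2, (49/6)ε). Then 0 < |u − 7| < δ gives both |u − 7| < 7/2 and |u − 7| < (49/6)ε, so |3/u − (3/7)| < ε.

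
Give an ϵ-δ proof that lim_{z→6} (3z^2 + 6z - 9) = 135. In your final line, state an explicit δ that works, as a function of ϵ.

δ = min(1, ϵ/45)

Let ϵ > 0 be given. We want δ > 0 such that 0 < |z − 6| < δ implies |(3z^2 + 6z - 9) − 135| < ϵ.
(3z^2 + 6z - 9) − 135 = 3z^2 + 6z - 144 = (z − 6)(3z + 24).
So |(3z^2 + 6z - 9) − 135| = |z − 6|·|3z + 24|.
Require δ ≤ 1. Then |z − 6| < 1 gives |z| < 7, and by the triangle inequality |3z + 24| ≤ 3·7 + 24 = 45.
Hence |(3z^2 + 6z - 9) − 135| ≤ 45|z − 6| < ϵ provided |z − 6| < ϵ/45.
Take δ = min(1, ϵ/45). Then 0 < |z − 6| < δ gives both |z − 6| < 1 and |z − 6| < ϵ/45, so |(3z^2 + 6z - 9) − 135| < ϵ.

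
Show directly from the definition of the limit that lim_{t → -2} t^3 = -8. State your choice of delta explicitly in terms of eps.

delta = min(1, eps/19)

Suppose eps > 0. We seek delta > 0 with 0 < |t + 2| < delta ⇒ |t^3 + 8| < eps.
Factor: t^3 + 8 = (t + 2)(t^2 - 2t + 4), so |t^3 + 8| = |t + 2|·|t^2 - 2t + 4|.
Impose delta ≤ 1 so that |t| < 3; then |t^2 - 2t + 4| ≤ 19.
Hence |t^3 + 8| ≤ 19|t + 2|, which is < eps once |t + 2| < eps/19.
Take delta = min(1, eps/19). If 0 < |t + 2| < delta then both bounds hold and |t^3 + 8| ≤ 19|t + 2| < 19·(eps/19) = eps.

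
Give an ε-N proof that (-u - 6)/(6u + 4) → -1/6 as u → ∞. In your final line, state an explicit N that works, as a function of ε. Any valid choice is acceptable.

N = (8/9)/ε

Fix ε > 0. We seek N > 0 such that u > N implies |(-u - 6)/(6u + 4) + 1/6| < ε.
(-u - 6)/(6u + 4) + 1/6 = (6(-u - 6) − (-1)(6u + 4)) / (6(6u + 4)) = -32/(6(6u + 4)).
For u > 0 we have 6u + 4 > 6u, so |(-u - 6)/(6u + 4) + 1/6| = 32/(6(6u + 4)) < 32/(6·6u) = (8/9)/u.
Thus |(-u - 6)/(6u + 4) + 1/6| < ε whenever u > (8/9)/ε.
Take N = (8/9)/ε. If u > N then |(-u - 6)/(6u + 4) + 1/6| < (8/9)/u < ε.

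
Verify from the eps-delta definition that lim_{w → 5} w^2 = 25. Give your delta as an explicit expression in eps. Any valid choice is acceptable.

Let eps > 0. We seek delta > 0 with 0 < |w − 5| < delta ⇒ |w^2 − 25| < eps.
Factor: w^2 − 25 = (w − 5)(w + 5), so |w^2 − 25| = |w − 5|·|w + 5|.
Restrict delta ≤ 1. Then |w − 5| < 1 gives |w| < 6, so by the triangle inequality |w + 5| ≤ 6 + 5 = 11.
Hence |w^2 − 25| ≤ 11|w − 5|, which is < eps once |w − 5| < eps/11.
Take delta = min(1, eps/11). If 0 < |w − 5| < delta then both bounds hold and |w^2 − 25| ≤ 11|w − 5| < 11·(eps/11) = eps.

delta = min(1, eps/11)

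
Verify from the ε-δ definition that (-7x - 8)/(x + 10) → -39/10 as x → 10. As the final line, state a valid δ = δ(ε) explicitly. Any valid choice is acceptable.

δ = min(10, (100/31)ε)

Suppose ε > 0. We want δ > 0 with 0 < |x − 10| < δ ⇒ |(-7x - 8)/(x + 10) + 39/10| < ε.
Combining over a common denominator, (-7x - 8)/(x + 10) + 39/10 = [(-7x - 8)·20 − (-78)·(x + 10)] / [20·(x + 10)] = -62(x − 10) / (20(x + 10)).
So |(-7x - 8)/(x + 10) + 39/10| = 62|x − 10| / (20·|x + 10|).
Require δ ≤ 10, so |x + 10| ≥ |20| − |x − 10| > 20 − 10 = 10.
Hence |(-7x - 8)/(x + 10) + 39/10| < 62|x − 10|/(20·10) = (31/100)|x − 10|, which is < ε once |x − 10| < (100/31)ε.
Take δ = min(10, (100/31)ε). Then 0 < |x − 10| < δ forces both bounds, so |(-7x - 8)/(x + 10) + 39/10| < ε.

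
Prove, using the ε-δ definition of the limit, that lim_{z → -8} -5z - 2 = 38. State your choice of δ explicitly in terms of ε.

Let ε > 0. We need δ > 0 so that 0 < |z + 8| < δ implies |(-5z - 2) − 38| < ε.
Since (-5z - 2) − 38 = -5(z + 8), we have |(-5z - 2) − 38| = 5|z + 8|.
So 5|z + 8| < ε exactly when |z + 8| < ε/5.
Take δ = ε/5. If 0 < |z + 8| < δ then |(-5z - 2) − 38| = 5|z + 8| < 5·(ε/5) = ε.

δ = ε/5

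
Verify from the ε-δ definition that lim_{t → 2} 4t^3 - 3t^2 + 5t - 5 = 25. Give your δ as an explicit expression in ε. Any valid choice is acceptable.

Suppose ε > 0. We want δ > 0 such that 0 < |t − 2| < δ implies |(4t^3 - 3t^2 + 5t - 5) − 25| < ε.
(4t^3 - 3t^2 + 5t - 5) − 25 = 4t^3 - 3t^2 + 5t - 30 = (t − 2)(4t^2 + 5t + 15).
So |(4t^3 - 3t^2 + 5t - 5) − 25| = |t − 2|·|4t^2 + 5t + 15|.
Assume first that |t − 2| < 1, so |t| < 3. Then |4t^2 + 5t + 15| ≤ 4·3^2 + 5·3 + 15 = 66.
Hence |(4t^3 - 3t^2 + 5t - 5) − 25| ≤ 66|t − 2| < ε provided |t − 2| < ε/66.
Choosing δ = min(1, ε/66) ensures both conditions, hence |(4t^3 - 3t^2 + 5t - 5) − 25| < ε.

δ = min(1, ε/66)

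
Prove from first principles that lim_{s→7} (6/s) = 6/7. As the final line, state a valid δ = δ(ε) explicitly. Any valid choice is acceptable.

Let ε > 0. We seek δ > 0 such that 0 < |s − 7| < δ implies |6/s − (6/7)| < ε.
|6/s − (6/7)| = 6·|7 − s|/(7·|s|) = 6|s − 7|/(7|s|).
Restrict δ ≤ 7/2. Then |s − 7| < 7/2 gives |s| > 7/2, so 7|s| > 49/2.
Then |6/s − (6/7)| < 6|s − 7|/(49/2), which is < ε when |s − 7| < (49/12)ε.
Take δ = min(7/2, (49/12)ε). Then 0 < |s − 7| < δ gives both |s − 7| < 7/2 and |s − 7| < (49/12)ε, so |6/s − (6/7)| < ε.

δ = min(7/2, (49/12)ε)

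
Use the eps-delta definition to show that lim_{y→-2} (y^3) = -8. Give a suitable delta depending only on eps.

Suppose eps > 0. We seek delta > 0 with 0 < |y + 2| < delta ⇒ |y^3 + 8| < eps.
Factor: y^3 + 8 = (y + 2)(y^2 - 2y + 4), so |y^3 + 8| = |y + 2|·|y^2 - 2y + 4|.
Impose delta ≤ 1 so that |y| < 3; then |y^2 - 2y + 4| ≤ 19.
Hence |y^3 + 8| ≤ 19|y + 2|, which is < eps once |y + 2| < eps/19.
Take delta = min(1, eps/19). If 0 < |y + 2| < delta then both bounds hold and |y^3 + 8| ≤ 19|y + 2| < 19·(eps/19) = eps.

delta = min(1, eps/19)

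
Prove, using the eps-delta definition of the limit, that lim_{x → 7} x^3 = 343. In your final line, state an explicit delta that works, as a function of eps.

delta = min(1, eps/169)

Suppose eps > 0. We seek delta > 0 with 0 < |x − 7| < delta ⇒ |x^3 − 343| < eps.
Factor: x^3 − 343 = (x − 7)(x^2 + 7x + 49), so |x^3 − 343| = |x − 7|·|x^2 + 7x + 49|.
Impose delta ≤ 1 so that |x| < 8; then |x^2 + 7x + 49| ≤ 169.
Hence |x^3 − 343| ≤ 169|x − 7|, which is < eps once |x − 7| < eps/169.
Take delta = min(1, eps/169). If 0 < |x − 7| < delta then both bounds hold and |x^3 − 343| ≤ 169|x − 7| < 169·(eps/169) = eps.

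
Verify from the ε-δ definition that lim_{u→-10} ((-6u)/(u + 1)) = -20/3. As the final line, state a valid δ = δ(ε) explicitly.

δ = min(9/2, (27/4)ε)

Let ε > 0 be given. We want δ > 0 with 0 < |u + 10| < δ ⇒ |(-6u)/(u + 1) + 20/3| < ε.
Combining over a common denominator, (-6u)/(u + 1) + 20/3 = [(-6u)·(-9) − 60·(u + 1)] / [(-9)·(u + 1)] = -6(u + 10) / ((-9)(u + 1)).
So |(-6u)/(u + 1) + 20/3| = 6|u + 10| / (9·|u + 1|).
Require δ ≤ 9/2, so |u + 1| ≥ |-9| − |u + 10| > 9 − 9/2 = 9/2.
Hence |(-6u)/(u + 1) + 20/3| < 6|u + 10|/(9·(9/2)) = (4/27)|u + 10|, which is < ε once |u + 10| < (27/4)ε.
Take δ = min(9/2, (27/4)ε). Then 0 < |u + 10| < δ forces both bounds, so |(-6u)/(u + 1) + 20/3| < ε.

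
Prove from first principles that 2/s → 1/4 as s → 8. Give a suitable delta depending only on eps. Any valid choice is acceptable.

delta = min(4, 16eps)

Fix eps > 0. We seek delta > 0 such that 0 < |s − 8| < delta implies |2/s − (1/4)| < eps.
|2/s − (1/4)| = 2·|8 − s|/(8·|s|) = 2|s − 8|/(8|s|).
Restrict delta ≤ 4. Then |s − 8| < 4 gives |s| > 4, so 8|s| > 32.
Then |2/s − (1/4)| < 2|s − 8|/32, which is < eps when |s − 8| < 16eps.
Take delta = min(4, 16eps). Then 0 < |s − 8| < delta gives both |s − 8| < 4 and |s − 8| < 16eps, so |2/s − (1/4)| < eps.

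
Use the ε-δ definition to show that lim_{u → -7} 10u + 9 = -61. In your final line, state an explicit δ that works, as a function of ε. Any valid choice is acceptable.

Fix ε > 0. We need δ > 0 so that 0 < |u + 7| < δ implies |(10u + 9) + 61| < ε.
|(10u + 9) + 61| = |10u + 70| = 10|u + 7|.
So 10|u + 7| < ε exactly when |u + 7| < ε/10.
Take δ = ε/10. If 0 < |u + 7| < δ then |(10u + 9) + 61| = 10|u + 7| < 10·(ε/10) = ε.

δ = ε/10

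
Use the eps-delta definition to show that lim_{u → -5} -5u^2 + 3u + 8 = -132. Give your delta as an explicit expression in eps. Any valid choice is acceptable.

delta = min(2, eps/63)

Fix eps > 0. We want delta > 0 such that 0 < |u + 5| < delta implies |(-5u^2 + 3u + 8) + 132| < eps.
(-5u^2 + 3u + 8) + 132 = -5u^2 + 3u + 140 = (u + 5)(-5u + 28).
So |(-5u^2 + 3u + 8) + 132| = |u + 5|·|-5u + 28|.
Require delta ≤ 2. Then |u + 5| < 2 gives |u| < 7, and by the triangle inequality |-5u + 28| ≤ 5·7 + 28 = 63.
Hence |(-5u^2 + 3u + 8) + 132| ≤ 63|u + 5| < eps provided |u + 5| < eps/63.
Choosing delta = min(2, eps/63) ensures both conditions, hence |(-5u^2 + 3u + 8) + 132| < eps.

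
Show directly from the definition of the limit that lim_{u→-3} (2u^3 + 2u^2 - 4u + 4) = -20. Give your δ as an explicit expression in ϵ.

Let ϵ > 0 be given. We want δ > 0 such that 0 < |u + 3| < δ implies |(2u^3 + 2u^2 - 4u + 4) + 20| < ϵ.
(2u^3 + 2u^2 - 4u + 4) + 20 = 2u^3 + 2u^2 - 4u + 24 = (u + 3)(2u^2 - 4u + 8).
So |(2u^3 + 2u^2 - 4u + 4) + 20| = |u + 3|·|2u^2 - 4u + 8|.
Assume first that |u + 3| < 2, so |u| < 5. Then |2u^2 - 4u + 8| ≤ 2·5^2 + 4·5 + 8 = 78.
Hence |(2u^3 + 2u^2 - 4u + 4) + 20| ≤ 78|u + 3| < ϵ provided |u + 3| < ϵ/78.
Choosing δ = min(2, ϵ/78) ensures both conditions, hence |(2u^3 + 2u^2 - 4u + 4) + 20| < ϵ.

δ = min(2, ϵ/78)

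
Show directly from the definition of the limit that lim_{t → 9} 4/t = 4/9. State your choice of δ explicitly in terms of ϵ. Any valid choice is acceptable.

δ = min(9/2, (81/8)ϵ)

Let ϵ > 0. We seek δ > 0 such that 0 < |t − 9| < δ implies |4/t − (4/9)| < ϵ.
|4/t − (4/9)| = 4·|9 − t|/(9·|t|) = 4|t − 9|/(9|t|).
Require δ ≤ 9/2 so that |t| > 9 − 9/2 = 9/2, hence 9|t| > 81/2.
Then |4/t − (4/9)| < 4|t − 9|/(81/2), which is < ϵ when |t − 9| < (81/8)ϵ.
Take δ = min(9/2, (81/8)ϵ). Then 0 < |t − 9| < δ gives both |t − 9| < 9/2 and |t − 9| < (81/8)ϵ, so |4/t − (4/9)| < ϵ.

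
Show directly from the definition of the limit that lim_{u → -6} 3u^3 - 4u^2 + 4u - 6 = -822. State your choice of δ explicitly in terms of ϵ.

Let ϵ > 0. We want δ > 0 such that 0 < |u + 6| < δ implies |(3u^3 - 4u^2 + 4u - 6) + 822| < ϵ.
(3u^3 - 4u^2 + 4u - 6) + 822 = 3u^3 - 4u^2 + 4u + 816 = (u + 6)(3u^2 - 22u + 136).
So |(3u^3 - 4u^2 + 4u - 6) + 822| = |u + 6|·|3u^2 - 22u + 136|.
Assume first that |u + 6| < 2, so |u| < 8. Then |3u^2 - 22u + 136| ≤ 3·8^2 + 22·8 + 136 = 504.
Hence |(3u^3 - 4u^2 + 4u - 6) + 822| ≤ 504|u + 6| < ϵ provided |u + 6| < ϵ/504.
Choosing δ = min(2, ϵ/504) ensures both conditions, hence |(3u^3 - 4u^2 + 4u - 6) + 822| < ϵ.

δ = min(2, ϵ/504)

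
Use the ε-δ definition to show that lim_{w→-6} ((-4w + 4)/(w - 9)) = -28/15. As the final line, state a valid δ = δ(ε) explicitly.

δ = min(15/2, (225/64)ε)

Fix ε > 0. We want δ > 0 with 0 < |w + 6| < δ ⇒ |(-4w + 4)/(w - 9) + 28/15| < ε.
Combining over a common denominator, (-4w + 4)/(w - 9) + 28/15 = [(-4w + 4)·(-15) − 28·(w - 9)] / [(-15)·(w - 9)] = 32(w + 6) / ((-15)(w - 9)).
So |(-4w + 4)/(w - 9) + 28/15| = 32|w + 6| / (15·|w − 9|).
Require δ ≤ 15/2, so |w − 9| ≥ |-15| − |w + 6| > 15 − 15/2 = 15/2.
Hence |(-4w + 4)/(w - 9) + 28/15| < 32|w + 6|/(15·(15/2)) = (64/225)|w + 6|, which is < ε once |w + 6| < (225/64)ε.
Take δ = min(15/2, (225/64)ε). Then 0 < |w + 6| < δ forces both bounds, so |(-4w + 4)/(w - 9) + 28/15| < ε.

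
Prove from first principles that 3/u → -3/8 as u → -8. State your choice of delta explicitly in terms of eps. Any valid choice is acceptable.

delta = min(4, (32/3)eps)

Fix eps > 0. We seek delta > 0 such that 0 < |u + 8| < delta implies |3/u + 3/8| < eps.
|3/u + 3/8| = 3·|-8 − u|/(8·|u|) = 3|u + 8|/(8|u|).
Restrict delta ≤ 4. Then |u + 8| < 4 gives |u| > 4, so 8|u| > 32.
Then |3/u + 3/8| < 3|u + 8|/32, which is < eps when |u + 8| < (32/3)eps.
Take delta = min(4, (32/3)eps). Then 0 < |u + 8| < delta gives both |u + 8| < 4 and |u + 8| < (32/3)eps, so |3/u + 3/8| < eps.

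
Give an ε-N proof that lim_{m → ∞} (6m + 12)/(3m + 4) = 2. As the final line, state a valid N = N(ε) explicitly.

N = (4/3)/ε

Let ε > 0. For m ≥ 1, |(6m + 12)/(3m + 4) − 2| = |12|/(3(3m + 4)) = 12/(3(3m + 4)).
Since 3m + 4 ≥ 3m for m ≥ 1, this is ≤ 12/(3·3m) = (4/3)/m.
So |(6m + 12)/(3m + 4) − 2| < ε whenever m > (4/3)/ε.
Take N = (4/3)/ε. If m > N then |(6m + 12)/(3m + 4) − 2| ≤ (4/3)/m < ε.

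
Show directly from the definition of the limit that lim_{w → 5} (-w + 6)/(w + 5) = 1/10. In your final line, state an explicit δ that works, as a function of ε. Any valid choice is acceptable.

Fix ε > 0. We want δ > 0 with 0 < |w − 5| < δ ⇒ |(-w + 6)/(w + 5) − (1/10)| < ε.
Combining over a common denominator, (-w + 6)/(w + 5) − (1/10) = [(-w + 6)·10 − 1·(w + 5)] / [10·(w + 5)] = -11(w − 5) / (10(w + 5)).
So |(-w + 6)/(w + 5) − (1/10)| = 11|w − 5| / (10·|w + 5|).
Restrict δ ≤ 5. Then |w − 5| < 5 gives |w + 5| = |(w − 5) + 10| ≥ 10 − 5 = 5.
Hence |(-w + 6)/(w + 5) − (1/10)| < 11|w − 5|/(10·5) = (11/50)|w − 5|, which is < ε once |w − 5| < (50/11)ε.
Take δ = min(5, (50/11)ε). Then 0 < |w − 5| < δ forces both bounds, so |(-w + 6)/(w + 5) − (1/10)| < ε.

δ = min(5, (50/11)ε)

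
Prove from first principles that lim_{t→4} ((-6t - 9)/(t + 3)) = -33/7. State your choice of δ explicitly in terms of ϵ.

Let ϵ > 0. We want δ > 0 with 0 < |t − 4| < δ ⇒ |(-6t - 9)/(t + 3) + 33/7| < ϵ.
Combining over a common denominator, (-6t - 9)/(t + 3) + 33/7 = [(-6t - 9)·7 − (-33)·(t + 3)] / [7·(t + 3)] = -9(t − 4) / (7(t + 3)).
So |(-6t - 9)/(t + 3) + 33/7| = 9|t − 4| / (7·|t + 3|).
Restrict δ ≤ 7/2. Then |t − 4| < 7/2 gives |t + 3| = |(t − 4) + 7| ≥ 7 − 7/2 = 7/2.
Hence |(-6t - 9)/(t + 3) + 33/7| < 9|t − 4|/(7·(7/2)) = (18/49)|t − 4|, which is < ϵ once |t − 4| < (49/18)ϵ.
Take δ = min(7/2, (49/18)ϵ). Then 0 < |t − 4| < δ forces both bounds, so |(-6t - 9)/(t + 3) + 33/7| < ϵ.

δ = min(7/2, (49/18)ϵ)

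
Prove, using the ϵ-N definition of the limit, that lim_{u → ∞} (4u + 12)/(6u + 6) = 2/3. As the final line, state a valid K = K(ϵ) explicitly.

Suppose ϵ > 0. We seek K > 0 such that u > K implies |(4u + 12)/(6u + 6) − (2/3)| < ϵ.
(4u + 12)/(6u + 6) − (2/3) = (6(4u + 12) − 4(6u + 6)) / (6(6u + 6)) = 48/(6(6u + 6)).
For u > 0 we have 6u + 6 > 6u, so |(4u + 12)/(6u + 6) − (2/3)| = 48/(6(6u + 6)) < 48/(6·6u) = (4/3)/u.
Thus |(4u + 12)/(6u + 6) − (2/3)| < ϵ whenever u > (4/3)/ϵ.
Take K = (4/3)/ϵ. If u > K then |(4u + 12)/(6u + 6) − (2/3)| < (4/3)/u < ϵ.

K = (4/3)/ϵ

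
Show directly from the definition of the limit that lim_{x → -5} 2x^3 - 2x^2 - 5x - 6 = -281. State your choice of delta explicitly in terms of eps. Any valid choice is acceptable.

Suppose eps > 0. We want delta > 0 such that 0 < |x + 5| < delta implies |(2x^3 - 2x^2 - 5x - 6) + 281| < eps.
(2x^3 - 2x^2 - 5x - 6) + 281 = 2x^3 - 2x^2 - 5x + 275 = (x + 5)(2x^2 - 12x + 55).
So |(2x^3 - 2x^2 - 5x - 6) + 281| = |x + 5|·|2x^2 - 12x + 55|.
Assume first that |x + 5| < 2, so |x| < 7. Then |2x^2 - 12x + 55| ≤ 2·7^2 + 12·7 + 55 = 237.
Hence |(2x^3 - 2x^2 - 5x - 6) + 281| ≤ 237|x + 5| < eps provided |x + 5| < eps/237.
Take delta = min(2, eps/237). Then 0 < |x + 5| < delta gives both |x + 5| < 2 and |x + 5| < eps/237, so |(2x^3 - 2x^2 - 5x - 6) + 281| < eps.

delta = min(2, eps/237)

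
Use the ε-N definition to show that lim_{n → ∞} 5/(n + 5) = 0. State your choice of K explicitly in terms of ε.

Let ε > 0. For n ≥ 1, |5/(n + 5) − 0| = 5/(n + 5) ≤ 5/n.
We need 5/n < ε, i.e. n > 5/ε.
Take K = 5/ε. If n > K then |5/(n + 5)| ≤ 5/n < ε.

K = 5/ε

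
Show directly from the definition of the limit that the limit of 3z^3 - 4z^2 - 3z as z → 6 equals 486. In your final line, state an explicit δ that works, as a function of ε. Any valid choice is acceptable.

Let ε > 0. We want δ > 0 such that 0 < |z − 6| < δ implies |(3z^3 - 4z^2 - 3z) − 486| < ε.
(3z^3 - 4z^2 - 3z) − 486 = 3z^3 - 4z^2 - 3z - 486 = (z − 6)(3z^2 + 14z + 81).
So |(3z^3 - 4z^2 - 3z) − 486| = |z − 6|·|3z^2 + 14z + 81|.
Require δ ≤ 1. Then |z − 6| < 1 gives |z| < 7, and by the triangle inequality |3z^2 + 14z + 81| ≤ 3·7^2 + 14·7 + 81 = 326.
Hence |(3z^3 - 4z^2 - 3z) − 486| ≤ 326|z − 6| < ε provided |z − 6| < ε/326.
Take δ = min(1, ε/326). Then 0 < |z − 6| < δ gives both |z − 6| < 1 and |z − 6| < ε/326, so |(3z^3 - 4z^2 - 3z) − 486| < ε.

δ = min(1, ε/326)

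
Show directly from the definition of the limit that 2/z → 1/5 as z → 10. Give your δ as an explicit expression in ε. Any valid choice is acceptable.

Suppose ε > 0. We seek δ > 0 such that 0 < |z − 10| < δ implies |2/z − (1/5)| < ε.
|2/z − (1/5)| = 2·|10 − z|/(10·|z|) = 2|z − 10|/(10|z|).
Require δ ≤ 5 so that |z| > 10 − 5 = 5, hence 10|z| > 50.
Then |2/z − (1/5)| < 2|z − 10|/50, which is < ε when |z − 10| < 25ε.
Take δ = min(5, 25ε). Then 0 < |z − 10| < δ gives both |z − 10| < 5 and |z − 10| < 25ε, so |2/z − (1/5)| < ε.

δ = min(5, 25ε)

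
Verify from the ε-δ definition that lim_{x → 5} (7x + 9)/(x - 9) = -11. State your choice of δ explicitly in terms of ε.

Fix ε > 0. We want δ > 0 with 0 < |x − 5| < δ ⇒ |(7x + 9)/(x - 9) + 11| < ε.
Combining over a common denominator, (7x + 9)/(x - 9) + 11 = [(7x + 9)·(-4) − 44·(x - 9)] / [(-4)·(x - 9)] = -72(x − 5) / ((-4)(x - 9)).
So |(7x + 9)/(x - 9) + 11| = 72|x − 5| / (4·|x − 9|).
Restrict δ ≤ 2. Then |x − 5| < 2 gives |x − 9| = |(x − 5) + (-4)| ≥ 4 − 2 = 2.
Hence |(7x + 9)/(x - 9) + 11| < 72|x − 5|/(4·2) = 9|x − 5|, which is < ε once |x − 5| < (1/9)ε.
Take δ = min(2, (1/9)ε). Then 0 < |x − 5| < δ forces both bounds, so |(7x + 9)/(x - 9) + 11| < ε.

δ = min(2, (1/9)ε)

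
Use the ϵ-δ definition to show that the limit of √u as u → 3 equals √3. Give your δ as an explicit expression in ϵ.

δ = min(3, √3·ϵ)

Fix ϵ > 0. We want δ > 0 such that 0 < |u − 3| < δ implies |√u − √3| < ϵ.
Rationalise: √u − √3 = (u − 3)/(√u + √3), so |√u − √3| = |u − 3|/(√u + √3).
Restrict δ ≤ 3 so that |u − 3| < 3 forces u > 0, and then √u + √3 > √3.
Hence |√u − √3| < |u − 3|/√3, which is < ϵ once |u − 3| < √3·ϵ.
Take δ = min(3, √3·ϵ). If 0 < |u − 3| < δ then u > 0 and |√u − √3| < |u − 3|/√3 < ϵ.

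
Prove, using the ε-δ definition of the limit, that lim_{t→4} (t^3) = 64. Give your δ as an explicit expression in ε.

δ = min(2, ε/76)

Fix ε > 0. We seek δ > 0 with 0 < |t − 4| < δ ⇒ |t^3 − 64| < ε.
Factor: t^3 − 64 = (t − 4)(t^2 + 4t + 16), so |t^3 − 64| = |t − 4|·|t^2 + 4t + 16|.
Restrict δ ≤ 2. Then |t − 4| < 2 gives |t| < 6, so by the triangle inequality |t^2 + 4t + 16| ≤ 6^2 + 4·6 + 16 = 76.
Hence |t^3 − 64| ≤ 76|t − 4|, which is < ε once |t − 4| < ε/76.
Take δ = min(2, ε/76). If 0 < |t − 4| < δ then both bounds hold and |t^3 − 64| ≤ 76|t − 4| < 76·(ε/76) = ε.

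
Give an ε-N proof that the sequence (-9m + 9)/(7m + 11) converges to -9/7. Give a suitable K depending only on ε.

Suppose ε > 0. For m ≥ 1, |(-9m + 9)/(7m + 11) + 9/7| = |162|/(7(7m + 11)) = 162/(7(7m + 11)).
Since 7m + 11 ≥ 7m for m ≥ 1, this is ≤ 162/(7·7m) = (162/49)/m.
So |(-9m + 9)/(7m + 11) + 9/7| < ε whenever m > (162/49)/ε.
Take K = (162/49)/ε. If m > K then |(-9m + 9)/(7m + 11) + 9/7| ≤ (162/49)/m < ε.

K = (162/49)/ε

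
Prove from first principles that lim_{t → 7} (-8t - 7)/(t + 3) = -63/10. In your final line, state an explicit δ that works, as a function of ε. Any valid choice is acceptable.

δ = min(5, (50/17)ε)

Let ε > 0 be given. We want δ > 0 with 0 < |t − 7| < δ ⇒ |(-8t - 7)/(t + 3) + 63/10| < ε.
Combining over a common denominator, (-8t - 7)/(t + 3) + 63/10 = [(-8t - 7)·10 − (-63)·(t + 3)] / [10·(t + 3)] = -17(t − 7) / (10(t + 3)).
So |(-8t - 7)/(t + 3) + 63/10| = 17|t − 7| / (10·|t + 3|).
Restrict δ ≤ 5. Then |t − 7| < 5 gives |t + 3| = |(t − 7) + 10| ≥ 10 − 5 = 5.
Hence |(-8t - 7)/(t + 3) + 63/10| < 17|t − 7|/(10·5) = (17/50)|t − 7|, which is < ε once |t − 7| < (50/17)ε.
Take δ = min(5, (50/17)ε). Then 0 < |t − 7| < δ forces both bounds, so |(-8t - 7)/(t + 3) + 63/10| < ε.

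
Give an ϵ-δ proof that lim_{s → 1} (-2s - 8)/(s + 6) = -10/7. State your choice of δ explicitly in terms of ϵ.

Fix ϵ > 0. We want δ > 0 with 0 < |s − 1| < δ ⇒ |(-2s - 8)/(s + 6) + 10/7| < ϵ.
Combining over a common denominator, (-2s - 8)/(s + 6) + 10/7 = [(-2s - 8)·7 − (-10)·(s + 6)] / [7·(s + 6)] = -4(s − 1) / (7(s + 6)).
So |(-2s - 8)/(s + 6) + 10/7| = 4|s − 1| / (7·|s + 6|).
Restrict δ ≤ 7/2. Then |s − 1| < 7/2 gives |s + 6| = |(s − 1) + 7| ≥ 7 − 7/2 = 7/2.
Hence |(-2s - 8)/(s + 6) + 10/7| < 4|s − 1|/(7·(7/2)) = (8/49)|s − 1|, which is < ϵ once |s − 1| < (49/8)ϵ.
Take δ = min(7/2, (49/8)ϵ). Then 0 < |s − 1| < δ forces both bounds, so |(-2s - 8)/(s + 6) + 10/7| < ϵ.

δ = min(7/2, (49/8)ϵ)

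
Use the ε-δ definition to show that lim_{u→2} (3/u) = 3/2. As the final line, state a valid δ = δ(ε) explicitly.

δ = min(1, (2/3)ε)

Let ε > 0 be given. We seek δ > 0 such that 0 < |u − 2| < δ implies |3/u − (3/2)| < ε.
|3/u − (3/2)| = 3·|2 − u|/(2·|u|) = 3|u − 2|/(2|u|).
Restrict δ ≤ 1. Then |u − 2| < 1 gives |u| > 1, so 2|u| > 2.
Then |3/u − (3/2)| < 3|u − 2|/2, which is < ε when |u − 2| < (2/3)ε.
Take δ = min(1, (2/3)ε). Then 0 < |u − 2| < δ gives both |u − 2| < 1 and |u − 2| < (2/3)ε, so |3/u − (3/2)| < ε.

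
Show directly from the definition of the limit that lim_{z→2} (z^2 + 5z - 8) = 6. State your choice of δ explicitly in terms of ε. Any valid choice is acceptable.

δ = min(1, ε/10)

Let ε > 0. We want δ > 0 such that 0 < |z − 2| < δ implies |(z^2 + 5z - 8) − 6| < ε.
(z^2 + 5z - 8) − 6 = z^2 + 5z - 14 = (z − 2)(z + 7).
So |(z^2 + 5z - 8) − 6| = |z − 2|·|z + 7|.
Assume first that |z − 2| < 1, so |z| < 3. Then |z + 7| ≤ 3 + 7 = 10.
Hence |(z^2 + 5z - 8) − 6| ≤ 10|z − 2| < ε provided |z − 2| < ε/10.
Choosing δ = min(1, ε/10) ensures both conditions, hence |(z^2 + 5z - 8) − 6| < ε.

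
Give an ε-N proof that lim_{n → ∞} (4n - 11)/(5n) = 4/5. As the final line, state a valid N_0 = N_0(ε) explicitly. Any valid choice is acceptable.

N_0 = (11/5)/ε

Fix ε > 0. For n ≥ 1, |(4n - 11)/(5n) − (4/5)| = |-55|/(5(5n)) = 55/(5(5n)).
Since 5n ≥ 5n for n ≥ 1, this is ≤ 55/(5·5n) = (11/5)/n.
So |(4n - 11)/(5n) − (4/5)| < ε whenever n > (11/5)/ε.
Take N_0 = (11/5)/ε. If n > N_0 then |(4n - 11)/(5n) − (4/5)| ≤ (11/5)/n < ε.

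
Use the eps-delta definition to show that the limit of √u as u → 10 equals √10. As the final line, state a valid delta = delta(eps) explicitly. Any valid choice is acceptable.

delta = min(10, √10·eps)

Fix eps > 0. We want delta > 0 such that 0 < |u − 10| < delta implies |√u − √10| < eps.
Multiplying by the conjugate, |√u − √10| = |u − 10|/(√u + √10).
Restrict delta ≤ 10 so that |u − 10| < 10 forces u > 0, and then √u + √10 > √10.
Hence |√u − √10| < |u − 10|/√10, which is < eps once |u − 10| < √10·eps.
Take delta = min(10, √10·eps). If 0 < |u − 10| < delta then u > 0 and |√u − √10| < |u − 10|/√10 < eps.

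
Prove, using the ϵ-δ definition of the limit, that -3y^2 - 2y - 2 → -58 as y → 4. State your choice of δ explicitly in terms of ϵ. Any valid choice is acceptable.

Suppose ϵ > 0. We want δ > 0 such that 0 < |y − 4| < δ implies |(-3y^2 - 2y - 2) + 58| < ϵ.
(-3y^2 - 2y - 2) + 58 = -3y^2 - 2y + 56 = (y − 4)(-3y - 14).
So |(-3y^2 - 2y - 2) + 58| = |y − 4|·|-3y - 14|.
Assume first that |y − 4| < 1, so |y| < 5. Then |-3y - 14| ≤ 3·5 + 14 = 29.
Hence |(-3y^2 - 2y - 2) + 58| ≤ 29|y − 4| < ϵ provided |y − 4| < ϵ/29.
Take δ = min(1, ϵ/29). Then 0 < |y − 4| < δ gives both |y − 4| < 1 and |y − 4| < ϵ/29, so |(-3y^2 - 2y - 2) + 58| < ϵ.

δ = min(1, ϵ/29)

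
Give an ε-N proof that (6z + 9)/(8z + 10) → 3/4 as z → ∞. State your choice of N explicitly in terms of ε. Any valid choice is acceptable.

Let ε > 0. We seek N > 0 such that z > N implies |(6z + 9)/(8z + 10) − (3/4)| < ε.
(6z + 9)/(8z + 10) − (3/4) = (8(6z + 9) − 6(8z + 10)) / (8(8z + 10)) = 12/(8(8z + 10)).
For z > 0 we have 8z + 10 > 8z, so |(6z + 9)/(8z + 10) − (3/4)| = 12/(8(8z + 10)) < 12/(8·8z) = (3/16)/z.
Thus |(6z + 9)/(8z + 10) − (3/4)| < ε whenever z > (3/16)/ε.
Take N = (3/16)/ε. If z > N then |(6z + 9)/(8z + 10) − (3/4)| < (3/16)/z < ε.

N = (3/16)/ε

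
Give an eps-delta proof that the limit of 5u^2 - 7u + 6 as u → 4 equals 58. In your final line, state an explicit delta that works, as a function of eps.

Let eps > 0 be given. We want delta > 0 such that 0 < |u − 4| < delta implies |(5u^2 - 7u + 6) − 58| < eps.
(5u^2 - 7u + 6) − 58 = 5u^2 - 7u - 52 = (u − 4)(5u + 13).
So |(5u^2 - 7u + 6) − 58| = |u − 4|·|5u + 13|.
Require delta ≤ 1. Then |u − 4| < 1 gives |u| < 5, and by the triangle inequality |5u + 13| ≤ 5·5 + 13 = 38.
Hence |(5u^2 - 7u + 6) − 58| ≤ 38|u − 4| < eps provided |u − 4| < eps/38.
Choosing delta = min(1, eps/38) ensures both conditions, hence |(5u^2 - 7u + 6) − 58| < eps.

delta = min(1, eps/38)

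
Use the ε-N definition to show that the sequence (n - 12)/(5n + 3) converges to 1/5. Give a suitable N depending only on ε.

Fix ε > 0. For n ≥ 1, |(n - 12)/(5n + 3) − (1/5)| = |-63|/(5(5n + 3)) = 63/(5(5n + 3)).
Since 5n + 3 ≥ 5n for n ≥ 1, this is ≤ 63/(5·5n) = (63/25)/n.
So |(n - 12)/(5n + 3) − (1/5)| < ε whenever n > (63/25)/ε.
Take N = (63/25)/ε. If n > N then |(n - 12)/(5n + 3) − (1/5)| ≤ (63/25)/n < ε.

N = (63/25)/ε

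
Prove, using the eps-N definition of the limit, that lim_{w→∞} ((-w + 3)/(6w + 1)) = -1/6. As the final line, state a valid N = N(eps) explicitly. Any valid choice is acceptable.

Fix eps > 0. We seek N > 0 such that w > N implies |(-w + 3)/(6w + 1) + 1/6| < eps.
(-w + 3)/(6w + 1) + 1/6 = (6(-w + 3) − (-1)(6w + 1)) / (6(6w + 1)) = 19/(6(6w + 1)).
For w > 0 we have 6w + 1 > 6w, so |(-w + 3)/(6w + 1) + 1/6| = 19/(6(6w + 1)) < 19/(6·6w) = (19/36)/w.
Thus |(-w + 3)/(6w + 1) + 1/6| < eps whenever w > (19/36)/eps.
Take N = (19/36)/eps. If w > N then |(-w + 3)/(6w + 1) + 1/6| < (19/36)/w < eps.

N = (19/36)/eps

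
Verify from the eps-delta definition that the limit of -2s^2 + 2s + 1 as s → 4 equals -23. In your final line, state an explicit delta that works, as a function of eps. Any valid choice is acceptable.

Fix eps > 0. We want delta > 0 such that 0 < |s − 4| < delta implies |(-2s^2 + 2s + 1) + 23| < eps.
(-2s^2 + 2s + 1) + 23 = -2s^2 + 2s + 24 = (s − 4)(-2s - 6).
So |(-2s^2 + 2s + 1) + 23| = |s − 4|·|-2s - 6|.
Require delta ≤ 1. Then |s − 4| < 1 gives |s| < 5, and by the triangle inequality |-2s - 6| ≤ 2·5 + 6 = 16.
Hence |(-2s^2 + 2s + 1) + 23| ≤ 16|s − 4| < eps provided |s − 4| < eps/16.
Take delta = min(1, eps/16). Then 0 < |s − 4| < delta gives both |s − 4| < 1 and |s − 4| < eps/16, so |(-2s^2 + 2s + 1) + 23| < eps.

delta = min(1, eps/16)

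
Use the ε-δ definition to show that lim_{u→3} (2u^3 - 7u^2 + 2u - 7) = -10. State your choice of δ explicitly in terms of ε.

Let ε > 0. We want δ > 0 such that 0 < |u − 3| < δ implies |(2u^3 - 7u^2 + 2u - 7) + 10| < ε.
(2u^3 - 7u^2 + 2u - 7) + 10 = 2u^3 - 7u^2 + 2u + 3 = (u − 3)(2u^2 - u - 1).
So |(2u^3 - 7u^2 + 2u - 7) + 10| = |u − 3|·|2u^2 - u - 1|.
Require δ ≤ 2. Then |u − 3| < 2 gives |u| < 5, and by the triangle inequality |2u^2 - u - 1| ≤ 2·5^2 + 5 + 1 = 56.
Hence |(2u^3 - 7u^2 + 2u - 7) + 10| ≤ 56|u − 3| < ε provided |u − 3| < ε/56.
Choosing δ = min(2, ε/56) ensures both conditions, hence |(2u^3 - 7u^2 + 2u - 7) + 10| < ε.

δ = min(2, ε/56)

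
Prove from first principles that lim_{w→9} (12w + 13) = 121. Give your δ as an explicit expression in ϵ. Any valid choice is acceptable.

δ = ϵ/12

Suppose ϵ > 0. We need δ > 0 so that 0 < |w − 9| < δ implies |(12w + 13) − 121| < ϵ.
|(12w + 13) − 121| = |12w - 108| = 12|w − 9|.
So 12|w − 9| < ϵ exactly when |w − 9| < ϵ/12.
Choosing δ = ϵ/12 gives |(12w + 13) − 121| = 12|w − 9| < ϵ whenever |w − 9| < δ.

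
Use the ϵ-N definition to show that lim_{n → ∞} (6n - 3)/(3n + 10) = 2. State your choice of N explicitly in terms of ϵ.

Let ϵ > 0 be given. For n ≥ 1, |(6n - 3)/(3n + 10) − 2| = |-69|/(3(3n + 10)) = 69/(3(3n + 10)).
Since 3n + 10 ≥ 3n for n ≥ 1, this is ≤ 69/(3·3n) = (23/3)/n.
So |(6n - 3)/(3n + 10) − 2| < ϵ whenever n > (23/3)/ϵ.
Take N = (23/3)/ϵ. If n > N then |(6n - 3)/(3n + 10) − 2| ≤ (23/3)/n < ϵ.

N = (23/3)/ϵ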